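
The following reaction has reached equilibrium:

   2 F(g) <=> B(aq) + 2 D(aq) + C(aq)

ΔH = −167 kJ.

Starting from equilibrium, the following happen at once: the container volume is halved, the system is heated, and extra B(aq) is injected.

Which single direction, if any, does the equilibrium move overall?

Gas moles: reactants 2, products 0 (Δn_gas = -2). Compression shifts the system toward the side with fewer moles of gas — to the right.
The forward reaction is exothermic. Raising T favours the endothermic direction — shift to the left.
Adding B (aq), a product, drives the reaction to the left.
The individual effects push in opposite directions; without quantitative information the net direction cannot be determined.

cannot be determined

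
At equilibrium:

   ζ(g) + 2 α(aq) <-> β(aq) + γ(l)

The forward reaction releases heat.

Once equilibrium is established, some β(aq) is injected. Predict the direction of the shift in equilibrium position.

Adding β (aq), a product, drives the reaction to the left.

left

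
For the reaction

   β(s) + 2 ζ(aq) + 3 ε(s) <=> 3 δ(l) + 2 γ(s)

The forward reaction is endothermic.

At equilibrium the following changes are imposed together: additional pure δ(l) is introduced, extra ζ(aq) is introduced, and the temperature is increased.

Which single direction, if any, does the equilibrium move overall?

right

δ is a pure liquid; its activity is 1 regardless of amount, so Q is unaffected — no shift from this change.
Adding ζ (aq), a reactant, drives the reaction to the right.
The forward reaction is endothermic. Raising T favours the endothermic direction — shift to the right.
Only the nonzero effect(s) matter; the net shift is to the right.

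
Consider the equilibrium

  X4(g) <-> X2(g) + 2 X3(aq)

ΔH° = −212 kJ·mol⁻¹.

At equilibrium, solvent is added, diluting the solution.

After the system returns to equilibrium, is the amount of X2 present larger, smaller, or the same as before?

increases

Dilution lowers every aqueous concentration by the same factor. Δn_aq = 2 − 0 = +2, so the system shifts toward the side with more dissolved moles — to the right.
The net shift is to the right. X2 is a product, so its amount increases.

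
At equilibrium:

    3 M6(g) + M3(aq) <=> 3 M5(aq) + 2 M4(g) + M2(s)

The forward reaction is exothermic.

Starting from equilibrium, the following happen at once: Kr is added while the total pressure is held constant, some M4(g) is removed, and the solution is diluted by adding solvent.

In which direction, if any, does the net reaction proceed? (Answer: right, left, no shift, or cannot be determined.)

cannot be determined

Adding inert gas at constant total pressure expands the volume and lowers every reacting partial pressure. With Δn_gas = 2 − 3 = -1, Q moves away from K toward the side with fewer gas moles, so the system shifts toward the side with more gas moles — to the left.
Removing M4 (g), a product, drives the reaction to the right.
Dilution lowers every aqueous concentration by the same factor. Δn_aq = 3 − 1 = +2, so the system shifts toward the side with more dissolved moles — to the right.
The individual effects push in opposite directions; without quantitative information the net direction cannot be determined.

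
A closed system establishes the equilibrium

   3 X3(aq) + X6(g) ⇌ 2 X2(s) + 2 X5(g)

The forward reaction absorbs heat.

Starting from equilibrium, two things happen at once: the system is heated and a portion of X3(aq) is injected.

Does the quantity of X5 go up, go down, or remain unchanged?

increases

The forward reaction is endothermic. Raising T favours the endothermic direction — shift to the right.
Adding X3 (aq), a reactant, drives the reaction to the right.
The net shift is to the right. X5 is a product, so its amount increases.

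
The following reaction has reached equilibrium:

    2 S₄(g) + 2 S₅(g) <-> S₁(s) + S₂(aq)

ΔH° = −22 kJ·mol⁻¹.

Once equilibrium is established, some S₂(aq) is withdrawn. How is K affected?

unchanged

The equilibrium constant depends only on temperature. This perturbation may move the position of equilibrium, but since T is unchanged, K itself is unchanged.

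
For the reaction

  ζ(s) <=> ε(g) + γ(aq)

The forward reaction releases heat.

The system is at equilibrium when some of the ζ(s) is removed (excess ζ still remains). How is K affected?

The equilibrium constant depends only on temperature. This perturbation changes neither the position of equilibrium nor K.

unchanged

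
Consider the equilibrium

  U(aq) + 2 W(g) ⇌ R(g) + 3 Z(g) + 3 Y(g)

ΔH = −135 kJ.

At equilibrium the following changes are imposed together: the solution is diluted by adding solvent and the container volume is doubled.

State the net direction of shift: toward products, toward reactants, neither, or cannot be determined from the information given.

Dilution lowers every aqueous concentration by the same factor. Δn_aq = 0 − 1 = -1, so the system shifts toward the side with more dissolved moles — to the left.
Gas moles: reactants 2, products 7 (Δn_gas = +5). Expansion shifts the system toward the side with more moles of gas — to the right.
The individual effects push in opposite directions; without quantitative information the net direction cannot be determined.

cannot be determined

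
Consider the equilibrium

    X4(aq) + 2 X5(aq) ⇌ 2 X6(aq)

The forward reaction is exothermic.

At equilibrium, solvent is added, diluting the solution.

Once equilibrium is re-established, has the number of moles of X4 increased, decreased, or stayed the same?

Dilution lowers every aqueous concentration by the same factor. Δn_aq = 2 − 3 = -1, so the system shifts toward the side with more dissolved moles — to the left.
The net shift is to the left. X4 is a reactant, so its amount increases.

increases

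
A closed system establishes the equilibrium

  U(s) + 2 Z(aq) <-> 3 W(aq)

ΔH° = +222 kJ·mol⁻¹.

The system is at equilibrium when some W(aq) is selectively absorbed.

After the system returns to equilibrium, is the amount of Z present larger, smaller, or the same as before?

Removing W (aq), a product, drives the reaction to the right.
The net shift is to the right. Z is a reactant, so its amount decreases.

decreases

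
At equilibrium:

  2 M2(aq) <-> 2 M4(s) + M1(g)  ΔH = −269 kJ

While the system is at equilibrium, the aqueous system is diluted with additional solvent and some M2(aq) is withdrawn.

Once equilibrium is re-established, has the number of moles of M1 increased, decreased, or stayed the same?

decreases

Dilution lowers every aqueous concentration by the same factor. Δn_aq = 0 − 2 = -2, so the system shifts toward the side with more dissolved moles — to the left.
Removing M2 (aq), a reactant, drives the reaction to the left.
The net shift is to the left. M1 is a product, so its amount decreases.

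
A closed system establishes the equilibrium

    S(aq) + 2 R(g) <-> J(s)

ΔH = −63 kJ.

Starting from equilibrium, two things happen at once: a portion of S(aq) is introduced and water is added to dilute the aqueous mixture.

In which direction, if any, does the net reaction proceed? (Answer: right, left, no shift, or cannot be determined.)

cannot be determined

Adding S (aq), a reactant, drives the reaction to the right.
Dilution lowers every aqueous concentration by the same factor. Δn_aq = 0 − 1 = -1, so the system shifts toward the side with more dissolved moles — to the left.
The individual effects push in opposite directions; without quantitative information the net direction cannot be determined.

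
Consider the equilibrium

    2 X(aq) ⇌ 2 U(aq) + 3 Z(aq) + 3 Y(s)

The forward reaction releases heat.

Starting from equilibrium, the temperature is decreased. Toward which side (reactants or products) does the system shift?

The forward reaction is exothermic. Lowering T favours the exothermic direction — shift to the right.

right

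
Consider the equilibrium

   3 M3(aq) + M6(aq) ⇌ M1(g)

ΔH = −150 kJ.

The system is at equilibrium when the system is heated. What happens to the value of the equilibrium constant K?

decreases

K depends on temperature via the van 't Hoff relation. The forward reaction is exothermic, so raising T decreases K.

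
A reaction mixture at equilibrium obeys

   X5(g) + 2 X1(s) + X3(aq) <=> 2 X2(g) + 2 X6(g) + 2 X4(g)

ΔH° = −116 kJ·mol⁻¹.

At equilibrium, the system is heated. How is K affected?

decreases

K depends on temperature via the van 't Hoff relation. The forward reaction is exothermic, so raising T decreases K.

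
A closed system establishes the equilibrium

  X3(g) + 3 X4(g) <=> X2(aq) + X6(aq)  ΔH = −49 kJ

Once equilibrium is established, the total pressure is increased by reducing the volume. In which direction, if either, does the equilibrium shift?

Gas moles: reactants 4, products 0 (Δn_gas = -4). Compression shifts the system toward the side with fewer moles of gas — to the right.

right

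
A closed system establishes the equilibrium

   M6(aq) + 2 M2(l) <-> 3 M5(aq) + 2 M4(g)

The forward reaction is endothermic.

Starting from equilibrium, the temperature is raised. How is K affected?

K depends on temperature via the van 't Hoff relation. The forward reaction is endothermic, so raising T increases K.

increases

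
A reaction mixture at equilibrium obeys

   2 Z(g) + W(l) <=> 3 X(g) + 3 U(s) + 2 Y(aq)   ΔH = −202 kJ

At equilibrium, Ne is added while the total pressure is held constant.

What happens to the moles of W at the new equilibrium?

decreases

Adding inert gas at constant total pressure expands the volume and lowers every reacting partial pressure. With Δn_gas = 3 − 2 = +1, Q moves away from K toward the side with fewer gas moles, so the system shifts toward the side with more gas moles — to the right.
The net shift is to the right. W is a reactant, so its amount decreases.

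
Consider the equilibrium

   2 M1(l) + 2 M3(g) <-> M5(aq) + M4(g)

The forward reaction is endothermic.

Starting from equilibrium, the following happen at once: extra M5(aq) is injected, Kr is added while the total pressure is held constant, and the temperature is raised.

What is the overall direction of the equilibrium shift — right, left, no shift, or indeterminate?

cannot be determined

Adding M5 (aq), a product, drives the reaction to the left.
Adding inert gas at constant total pressure expands the volume and lowers every reacting partial pressure. With Δn_gas = 1 − 2 = -1, Q moves away from K toward the side with fewer gas moles, so the system shifts toward the side with more gas moles — to the left.
The forward reaction is endothermic. Raising T favours the endothermic direction — shift to the right.
The individual effects push in opposite directions; without quantitative information the net direction cannot be determined.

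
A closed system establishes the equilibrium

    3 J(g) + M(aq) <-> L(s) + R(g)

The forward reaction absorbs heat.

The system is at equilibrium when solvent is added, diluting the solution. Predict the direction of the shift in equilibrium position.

Dilution lowers every aqueous concentration by the same factor. Δn_aq = 0 − 1 = -1, so the system shifts toward the side with more dissolved moles — to the left.

left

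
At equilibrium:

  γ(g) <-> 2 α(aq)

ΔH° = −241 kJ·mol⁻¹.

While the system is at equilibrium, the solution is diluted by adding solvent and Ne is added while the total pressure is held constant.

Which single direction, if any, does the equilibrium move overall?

cannot be determined

Dilution lowers every aqueous concentration by the same factor. Δn_aq = 2 − 0 = +2, so the system shifts toward the side with more dissolved moles — to the right.
Adding inert gas at constant total pressure expands the volume and lowers every reacting partial pressure. With Δn_gas = 0 − 1 = -1, Q moves away from K toward the side with fewer gas moles, so the system shifts toward the side with more gas moles — to the left.
The individual effects push in opposite directions; without quantitative information the net direction cannot be determined.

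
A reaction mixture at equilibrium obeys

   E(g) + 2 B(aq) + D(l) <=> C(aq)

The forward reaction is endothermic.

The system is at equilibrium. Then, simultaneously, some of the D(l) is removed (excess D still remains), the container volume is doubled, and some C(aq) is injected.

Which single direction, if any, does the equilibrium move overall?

left

D is a pure liquid; its activity is 1 regardless of amount, so Q is unaffected — no shift from this change.
Gas moles: reactants 1, products 0 (Δn_gas = -1). Expansion shifts the system toward the side with more moles of gas — to the left.
Adding C (aq), a product, drives the reaction to the left.
Only the nonzero effect(s) matter; the net shift is to the left.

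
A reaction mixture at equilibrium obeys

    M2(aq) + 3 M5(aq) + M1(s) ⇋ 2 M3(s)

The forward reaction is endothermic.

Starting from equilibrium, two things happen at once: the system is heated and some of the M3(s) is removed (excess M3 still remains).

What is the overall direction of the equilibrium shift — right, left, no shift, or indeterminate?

The forward reaction is endothermic. Raising T favours the endothermic direction — shift to the right.
M3 is a pure solid; its activity is 1 regardless of amount, so Q is unaffected — no shift from this change.
Only the nonzero effect(s) matter; the net shift is to the right.

right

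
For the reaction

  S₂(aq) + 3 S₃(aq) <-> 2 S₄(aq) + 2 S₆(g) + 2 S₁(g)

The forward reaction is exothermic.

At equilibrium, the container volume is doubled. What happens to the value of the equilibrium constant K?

unchanged

The equilibrium constant depends only on temperature. This perturbation may move the position of equilibrium, but since T is unchanged, K itself is unchanged.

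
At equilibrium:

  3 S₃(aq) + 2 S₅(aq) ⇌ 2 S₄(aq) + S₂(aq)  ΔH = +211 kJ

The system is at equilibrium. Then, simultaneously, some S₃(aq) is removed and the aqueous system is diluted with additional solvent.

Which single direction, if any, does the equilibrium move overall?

left

Removing S₃ (aq), a reactant, drives the reaction to the left.
Dilution lowers every aqueous concentration by the same factor. Δn_aq = 3 − 5 = -2, so the system shifts toward the side with more dissolved moles — to the left.
All effects act in the same direction — net shift to the left.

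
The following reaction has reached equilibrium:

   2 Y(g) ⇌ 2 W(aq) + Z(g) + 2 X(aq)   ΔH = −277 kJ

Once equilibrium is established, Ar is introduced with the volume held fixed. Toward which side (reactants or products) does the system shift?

At constant volume, adding an inert gas leaves every reacting species' partial pressure unchanged, so Q is unchanged — no shift from this change.

no shift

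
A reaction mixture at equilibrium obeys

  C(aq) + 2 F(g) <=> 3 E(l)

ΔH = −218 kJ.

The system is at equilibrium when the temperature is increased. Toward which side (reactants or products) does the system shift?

left

The forward reaction is exothermic. Raising T favours the endothermic direction — shift to the left.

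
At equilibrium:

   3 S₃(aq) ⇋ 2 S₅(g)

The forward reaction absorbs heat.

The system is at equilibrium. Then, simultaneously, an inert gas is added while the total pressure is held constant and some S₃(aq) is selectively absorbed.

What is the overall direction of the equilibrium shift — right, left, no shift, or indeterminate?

Adding inert gas at constant total pressure expands the volume and lowers every reacting partial pressure. With Δn_gas = 2 − 0 = +2, Q moves away from K toward the side with fewer gas moles, so the system shifts toward the side with more gas moles — to the right.
Removing S₃ (aq), a reactant, drives the reaction to the left.
The individual effects push in opposite directions; without quantitative information the net direction cannot be determined.

cannot be determined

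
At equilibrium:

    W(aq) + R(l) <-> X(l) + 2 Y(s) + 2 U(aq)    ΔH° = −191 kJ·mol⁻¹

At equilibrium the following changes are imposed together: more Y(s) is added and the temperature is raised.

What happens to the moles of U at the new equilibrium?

Y is a pure solid; its activity is 1 regardless of amount, so Q is unaffected — no shift from this change.
The forward reaction is exothermic. Raising T favours the endothermic direction — shift to the left.
The net shift is to the left. U is a product, so its amount decreases.

decreases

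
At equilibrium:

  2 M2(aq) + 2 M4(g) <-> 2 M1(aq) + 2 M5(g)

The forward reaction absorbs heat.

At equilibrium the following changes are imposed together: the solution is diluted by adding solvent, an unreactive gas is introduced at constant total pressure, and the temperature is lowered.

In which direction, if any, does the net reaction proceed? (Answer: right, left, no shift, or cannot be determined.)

left

Dilution scales every aqueous concentration by the same factor. Δn_aq = 2 − 2 = 0, so Q is unchanged — no shift.
Adding inert gas at constant total pressure expands the volume, scaling every reacting partial pressure by the same factor. Δn_gas = 2 − 2 = 0, so Q is unchanged — no shift.
The forward reaction is endothermic. Lowering T favours the exothermic direction — shift to the left.
Only the nonzero effect(s) matter; the net shift is to the left.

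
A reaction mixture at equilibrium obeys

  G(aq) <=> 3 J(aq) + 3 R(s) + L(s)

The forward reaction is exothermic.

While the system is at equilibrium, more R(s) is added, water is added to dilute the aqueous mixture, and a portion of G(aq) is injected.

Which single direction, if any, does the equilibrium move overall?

R is a pure solid; its activity is 1 regardless of amount, so Q is unaffected — no shift from this change.
Dilution lowers every aqueous concentration by the same factor. Δn_aq = 3 − 1 = +2, so the system shifts toward the side with more dissolved moles — to the right.
Adding G (aq), a reactant, drives the reaction to the right.
Only the nonzero effect(s) matter; the net shift is to the right.

right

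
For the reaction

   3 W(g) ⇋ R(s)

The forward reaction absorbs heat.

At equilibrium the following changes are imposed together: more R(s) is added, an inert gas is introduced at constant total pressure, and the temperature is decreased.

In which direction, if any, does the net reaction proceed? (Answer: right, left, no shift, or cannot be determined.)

left

R is a pure solid; its activity is 1 regardless of amount, so Q is unaffected — no shift from this change.
Adding inert gas at constant total pressure expands the volume and lowers every reacting partial pressure. With Δn_gas = 0 − 3 = -3, Q moves away from K toward the side with fewer gas moles, so the system shifts toward the side with more gas moles — to the left.
The forward reaction is endothermic. Lowering T favours the exothermic direction — shift to the left.
Only the nonzero effect(s) matter; the net shift is to the left.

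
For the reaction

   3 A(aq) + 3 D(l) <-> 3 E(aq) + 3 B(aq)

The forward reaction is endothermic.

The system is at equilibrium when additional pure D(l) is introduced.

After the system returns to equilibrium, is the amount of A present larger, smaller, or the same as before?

D is a pure liquid; its activity is 1 regardless of amount, so Q is unaffected — no shift from this change.
No net shift occurs, so the amount of A is unchanged.

unchanged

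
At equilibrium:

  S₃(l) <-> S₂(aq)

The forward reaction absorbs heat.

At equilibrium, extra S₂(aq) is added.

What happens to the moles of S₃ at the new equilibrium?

Adding S₂ (aq), a product, drives the reaction to the left.
The net shift is to the left. S₃ is a reactant, so its amount increases.

increases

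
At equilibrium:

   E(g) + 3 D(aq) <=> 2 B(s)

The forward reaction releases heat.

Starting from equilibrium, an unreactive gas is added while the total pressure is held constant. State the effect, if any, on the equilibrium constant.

unchanged

The equilibrium constant depends only on temperature. This perturbation may move the position of equilibrium, but since T is unchanged, K itself is unchanged.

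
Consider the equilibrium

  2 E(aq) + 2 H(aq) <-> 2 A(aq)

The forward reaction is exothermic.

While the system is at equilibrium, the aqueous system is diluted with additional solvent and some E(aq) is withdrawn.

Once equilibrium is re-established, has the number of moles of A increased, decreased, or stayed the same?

decreases

Dilution lowers every aqueous concentration by the same factor. Δn_aq = 2 − 4 = -2, so the system shifts toward the side with more dissolved moles — to the left.
Removing E (aq), a reactant, drives the reaction to the left.
The net shift is to the left. A is a product, so its amount decreases.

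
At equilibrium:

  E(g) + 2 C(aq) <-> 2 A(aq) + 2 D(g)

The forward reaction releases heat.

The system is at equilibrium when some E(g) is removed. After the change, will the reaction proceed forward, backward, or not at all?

left

Removing E (g), a reactant, drives the reaction to the left.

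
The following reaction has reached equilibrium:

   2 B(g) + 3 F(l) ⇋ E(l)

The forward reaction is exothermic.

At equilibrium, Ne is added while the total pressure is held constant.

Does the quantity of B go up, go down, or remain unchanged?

increases

Adding inert gas at constant total pressure expands the volume and lowers every reacting partial pressure. With Δn_gas = 0 − 2 = -2, Q moves away from K toward the side with fewer gas moles, so the system shifts toward the side with more gas moles — to the left.
The net shift is to the left. B is a reactant, so its amount increases.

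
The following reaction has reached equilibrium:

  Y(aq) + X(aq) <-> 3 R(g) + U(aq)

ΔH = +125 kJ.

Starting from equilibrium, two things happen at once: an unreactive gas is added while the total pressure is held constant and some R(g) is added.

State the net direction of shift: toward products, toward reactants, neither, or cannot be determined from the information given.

Adding inert gas at constant total pressure expands the volume and lowers every reacting partial pressure. With Δn_gas = 3 − 0 = +3, Q moves away from K toward the side with fewer gas moles, so the system shifts toward the side with more gas moles — to the right.
Adding R (g), a product, drives the reaction to the left.
The individual effects push in opposite directions; without quantitative information the net direction cannot be determined.

cannot be determined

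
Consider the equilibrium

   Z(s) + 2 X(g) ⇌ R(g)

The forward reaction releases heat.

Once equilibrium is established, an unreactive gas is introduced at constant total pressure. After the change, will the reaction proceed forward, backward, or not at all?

Adding inert gas at constant total pressure expands the volume and lowers every reacting partial pressure. With Δn_gas = 1 − 2 = -1, Q moves away from K toward the side with fewer gas moles, so the system shifts toward the side with more gas moles — to the left.

left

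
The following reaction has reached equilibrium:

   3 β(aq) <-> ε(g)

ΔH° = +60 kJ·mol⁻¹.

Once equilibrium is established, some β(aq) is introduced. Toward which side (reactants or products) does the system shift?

right

Adding β (aq), a reactant, drives the reaction to the right.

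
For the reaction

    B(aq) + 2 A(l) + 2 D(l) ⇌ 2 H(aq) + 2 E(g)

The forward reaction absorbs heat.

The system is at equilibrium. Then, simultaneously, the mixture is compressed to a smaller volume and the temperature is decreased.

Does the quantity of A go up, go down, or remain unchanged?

Gas moles: reactants 0, products 2 (Δn_gas = +2). Compression shifts the system toward the side with fewer moles of gas — to the left.
The forward reaction is endothermic. Lowering T favours the exothermic direction — shift to the left.
The net shift is to the left. A is a reactant, so its amount increases.

increases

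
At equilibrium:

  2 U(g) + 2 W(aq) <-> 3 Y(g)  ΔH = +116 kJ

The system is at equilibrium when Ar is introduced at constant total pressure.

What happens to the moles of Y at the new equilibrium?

increases

Adding inert gas at constant total pressure expands the volume and lowers every reacting partial pressure. With Δn_gas = 3 − 2 = +1, Q moves away from K toward the side with fewer gas moles, so the system shifts toward the side with more gas moles — to the right.
The net shift is to the right. Y is a product, so its amount increases.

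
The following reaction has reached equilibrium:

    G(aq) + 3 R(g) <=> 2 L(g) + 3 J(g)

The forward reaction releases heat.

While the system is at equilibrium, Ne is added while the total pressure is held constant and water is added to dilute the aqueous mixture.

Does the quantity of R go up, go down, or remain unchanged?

Adding inert gas at constant total pressure expands the volume and lowers every reacting partial pressure. With Δn_gas = 5 − 3 = +2, Q moves away from K toward the side with fewer gas moles, so the system shifts toward the side with more gas moles — to the right.
Dilution lowers every aqueous concentration by the same factor. Δn_aq = 0 − 1 = -1, so the system shifts toward the side with more dissolved moles — to the left.
The two effects oppose each other, so the net shift — and hence the change in R — cannot be determined from the given information.

cannot be determined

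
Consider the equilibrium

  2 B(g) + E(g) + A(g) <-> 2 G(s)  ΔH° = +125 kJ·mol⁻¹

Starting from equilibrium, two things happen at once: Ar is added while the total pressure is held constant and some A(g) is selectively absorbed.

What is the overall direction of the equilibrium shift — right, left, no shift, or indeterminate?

Adding inert gas at constant total pressure expands the volume and lowers every reacting partial pressure. With Δn_gas = 0 − 4 = -4, Q moves away from K toward the side with fewer gas moles, so the system shifts toward the side with more gas moles — to the left.
Removing A (g), a reactant, drives the reaction to the left.
All effects act in the same direction — net shift to the left.

left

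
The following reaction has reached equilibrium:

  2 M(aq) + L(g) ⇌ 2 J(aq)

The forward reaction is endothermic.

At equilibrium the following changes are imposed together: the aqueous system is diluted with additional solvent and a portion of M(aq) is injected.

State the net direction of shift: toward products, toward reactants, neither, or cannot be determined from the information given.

right

Dilution scales every aqueous concentration by the same factor. Δn_aq = 2 − 2 = 0, so Q is unchanged — no shift.
Adding M (aq), a reactant, drives the reaction to the right.
Only the nonzero effect(s) matter; the net shift is to the right.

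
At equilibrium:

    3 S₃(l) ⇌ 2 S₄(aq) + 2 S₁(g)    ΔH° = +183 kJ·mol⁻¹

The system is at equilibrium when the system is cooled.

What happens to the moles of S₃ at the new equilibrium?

increases

The forward reaction is endothermic. Lowering T favours the exothermic direction — shift to the left.
The net shift is to the left. S₃ is a reactant, so its amount increases.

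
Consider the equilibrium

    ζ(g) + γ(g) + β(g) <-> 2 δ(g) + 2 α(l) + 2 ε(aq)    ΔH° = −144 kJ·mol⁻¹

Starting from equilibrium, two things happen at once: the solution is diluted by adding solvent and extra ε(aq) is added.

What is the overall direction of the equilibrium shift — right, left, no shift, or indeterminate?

Dilution lowers every aqueous concentration by the same factor. Δn_aq = 2 − 0 = +2, so the system shifts toward the side with more dissolved moles — to the right.
Adding ε (aq), a product, drives the reaction to the left.
The individual effects push in opposite directions; without quantitative information the net direction cannot be determined.

cannot be determined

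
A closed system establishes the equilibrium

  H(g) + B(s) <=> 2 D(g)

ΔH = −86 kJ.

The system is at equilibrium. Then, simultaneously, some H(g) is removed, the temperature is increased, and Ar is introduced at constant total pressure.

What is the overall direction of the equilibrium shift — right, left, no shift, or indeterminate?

cannot be determined

Removing H (g), a reactant, drives the reaction to the left.
The forward reaction is exothermic. Raising T favours the endothermic direction — shift to the left.
Adding inert gas at constant total pressure expands the volume and lowers every reacting partial pressure. With Δn_gas = 2 − 1 = +1, Q moves away from K toward the side with fewer gas moles, so the system shifts toward the side with more gas moles — to the right.
The individual effects push in opposite directions; without quantitative information the net direction cannot be determined.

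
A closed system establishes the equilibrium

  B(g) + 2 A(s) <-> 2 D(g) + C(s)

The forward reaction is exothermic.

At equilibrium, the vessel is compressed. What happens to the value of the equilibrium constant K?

unchanged

The equilibrium constant depends only on temperature. This perturbation may move the position of equilibrium, but since T is unchanged, K itself is unchanged.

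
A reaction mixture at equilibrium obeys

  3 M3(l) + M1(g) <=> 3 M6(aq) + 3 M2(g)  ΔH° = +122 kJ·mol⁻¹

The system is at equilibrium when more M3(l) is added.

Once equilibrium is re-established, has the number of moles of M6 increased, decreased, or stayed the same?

M3 is a pure liquid; its activity is 1 regardless of amount, so Q is unaffected — no shift from this change.
No net shift occurs, so the amount of M6 is unchanged.

unchanged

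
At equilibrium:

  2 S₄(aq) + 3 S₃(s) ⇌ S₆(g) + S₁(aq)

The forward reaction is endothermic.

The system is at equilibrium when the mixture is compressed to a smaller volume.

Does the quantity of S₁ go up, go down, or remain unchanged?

Gas moles: reactants 0, products 1 (Δn_gas = +1). Compression shifts the system toward the side with fewer moles of gas — to the left.
The net shift is to the left. S₁ is a product, so its amount decreases.

decreases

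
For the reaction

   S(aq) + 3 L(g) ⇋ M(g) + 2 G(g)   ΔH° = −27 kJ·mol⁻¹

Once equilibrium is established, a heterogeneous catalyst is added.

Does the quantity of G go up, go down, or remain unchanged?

A catalyst speeds both forward and reverse rates equally; it changes neither Q nor K — no shift from this change.
No net shift occurs, so the amount of G is unchanged.

unchanged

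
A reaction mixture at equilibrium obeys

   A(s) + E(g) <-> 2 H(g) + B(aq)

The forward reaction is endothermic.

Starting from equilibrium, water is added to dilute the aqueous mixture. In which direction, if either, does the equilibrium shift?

right

Dilution lowers every aqueous concentration by the same factor. Δn_aq = 1 − 0 = +1, so the system shifts toward the side with more dissolved moles — to the right.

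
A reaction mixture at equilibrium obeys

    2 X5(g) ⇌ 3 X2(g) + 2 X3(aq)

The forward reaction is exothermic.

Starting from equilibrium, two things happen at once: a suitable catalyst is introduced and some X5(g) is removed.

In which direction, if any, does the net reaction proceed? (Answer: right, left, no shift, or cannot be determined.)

left

A catalyst speeds both forward and reverse rates equally; it changes neither Q nor K — no shift from this change.
Removing X5 (g), a reactant, drives the reaction to the left.
Only the nonzero effect(s) matter; the net shift is to the left.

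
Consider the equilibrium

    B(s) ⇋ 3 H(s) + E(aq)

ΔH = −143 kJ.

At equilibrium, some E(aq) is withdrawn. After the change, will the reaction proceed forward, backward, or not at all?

right

Removing E (aq), a product, drives the reaction to the right.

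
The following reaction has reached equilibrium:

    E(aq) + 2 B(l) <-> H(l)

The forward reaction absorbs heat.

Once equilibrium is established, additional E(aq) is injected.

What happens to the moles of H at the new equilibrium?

Adding E (aq), a reactant, drives the reaction to the right.
The net shift is to the right. H is a product, so its amount increases.

increases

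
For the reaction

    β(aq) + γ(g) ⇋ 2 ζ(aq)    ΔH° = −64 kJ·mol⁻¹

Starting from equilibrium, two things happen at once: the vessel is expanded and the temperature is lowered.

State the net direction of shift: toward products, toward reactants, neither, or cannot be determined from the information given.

cannot be determined

Gas moles: reactants 1, products 0 (Δn_gas = -1). Expansion shifts the system toward the side with more moles of gas — to the left.
The forward reaction is exothermic. Lowering T favours the exothermic direction — shift to the right.
The individual effects push in opposite directions; without quantitative information the net direction cannot be determined.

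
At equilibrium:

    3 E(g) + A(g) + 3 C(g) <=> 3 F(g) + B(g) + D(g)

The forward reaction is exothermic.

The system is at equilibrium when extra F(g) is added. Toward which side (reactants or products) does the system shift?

Adding F (g), a product, drives the reaction to the left.

left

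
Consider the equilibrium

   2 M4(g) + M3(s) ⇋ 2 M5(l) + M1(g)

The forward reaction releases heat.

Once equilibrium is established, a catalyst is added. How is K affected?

The equilibrium constant depends only on temperature. This perturbation changes neither the position of equilibrium nor K.

unchanged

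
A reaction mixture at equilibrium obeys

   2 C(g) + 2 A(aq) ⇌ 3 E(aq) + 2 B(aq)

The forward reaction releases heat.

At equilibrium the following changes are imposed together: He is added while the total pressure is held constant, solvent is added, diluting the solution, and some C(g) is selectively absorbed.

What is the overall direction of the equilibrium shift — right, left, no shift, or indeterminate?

cannot be determined

Adding inert gas at constant total pressure expands the volume and lowers every reacting partial pressure. With Δn_gas = 0 − 2 = -2, Q moves away from K toward the side with fewer gas moles, so the system shifts toward the side with more gas moles — to the left.
Dilution lowers every aqueous concentration by the same factor. Δn_aq = 5 − 2 = +3, so the system shifts toward the side with more dissolved moles — to the right.
Removing C (g), a reactant, drives the reaction to the left.
The individual effects push in opposite directions; without quantitative information the net direction cannot be determined.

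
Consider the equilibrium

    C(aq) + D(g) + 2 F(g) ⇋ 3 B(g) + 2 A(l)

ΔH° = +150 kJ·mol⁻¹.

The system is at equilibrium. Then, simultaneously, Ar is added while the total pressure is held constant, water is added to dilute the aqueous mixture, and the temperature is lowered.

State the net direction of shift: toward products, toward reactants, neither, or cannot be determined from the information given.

left

Adding inert gas at constant total pressure expands the volume, scaling every reacting partial pressure by the same factor. Δn_gas = 3 − 3 = 0, so Q is unchanged — no shift.
Dilution lowers every aqueous concentration by the same factor. Δn_aq = 0 − 1 = -1, so the system shifts toward the side with more dissolved moles — to the left.
The forward reaction is endothermic. Lowering T favours the exothermic direction — shift to the left.
Only the nonzero effect(s) matter; the net shift is to the left.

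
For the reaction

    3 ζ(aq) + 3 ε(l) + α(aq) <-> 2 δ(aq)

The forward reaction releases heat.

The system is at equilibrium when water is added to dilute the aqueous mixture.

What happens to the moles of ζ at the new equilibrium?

increases

Dilution lowers every aqueous concentration by the same factor. Δn_aq = 2 − 4 = -2, so the system shifts toward the side with more dissolved moles — to the left.
The net shift is to the left. ζ is a reactant, so its amount increases.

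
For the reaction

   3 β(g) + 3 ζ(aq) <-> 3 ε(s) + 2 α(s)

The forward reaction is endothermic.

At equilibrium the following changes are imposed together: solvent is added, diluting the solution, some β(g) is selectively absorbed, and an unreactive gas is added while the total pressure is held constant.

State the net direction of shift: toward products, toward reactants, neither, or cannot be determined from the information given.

Dilution lowers every aqueous concentration by the same factor. Δn_aq = 0 − 3 = -3, so the system shifts toward the side with more dissolved moles — to the left.
Removing β (g), a reactant, drives the reaction to the left.
Adding inert gas at constant total pressure expands the volume and lowers every reacting partial pressure. With Δn_gas = 0 − 3 = -3, Q moves away from K toward the side with fewer gas moles, so the system shifts toward the side with more gas moles — to the left.
All effects act in the same direction — net shift to the left.

left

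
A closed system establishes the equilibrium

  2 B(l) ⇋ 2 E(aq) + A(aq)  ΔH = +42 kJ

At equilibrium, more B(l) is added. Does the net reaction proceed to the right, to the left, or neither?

B is a pure liquid; its activity is 1 regardless of amount, so Q is unaffected — no shift from this change.

no shift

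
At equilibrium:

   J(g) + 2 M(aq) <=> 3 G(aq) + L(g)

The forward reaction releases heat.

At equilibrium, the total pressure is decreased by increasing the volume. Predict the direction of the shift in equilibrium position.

no shift

Gas moles: reactants 1, products 1. Δn_gas = 0, so a volume change leaves Q equal to K — no shift from this change.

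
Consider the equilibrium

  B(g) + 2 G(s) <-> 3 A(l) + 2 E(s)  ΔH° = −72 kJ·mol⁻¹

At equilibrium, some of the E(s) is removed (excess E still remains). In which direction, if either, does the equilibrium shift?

E is a pure solid; its activity is 1 regardless of amount, so Q is unaffected — no shift from this change.

no shift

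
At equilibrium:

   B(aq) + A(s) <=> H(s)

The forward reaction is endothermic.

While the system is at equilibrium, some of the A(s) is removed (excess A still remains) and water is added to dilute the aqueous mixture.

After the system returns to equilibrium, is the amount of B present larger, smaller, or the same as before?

A is a pure solid; its activity is 1 regardless of amount, so Q is unaffected — no shift from this change.
Dilution lowers every aqueous concentration by the same factor. Δn_aq = 0 − 1 = -1, so the system shifts toward the side with more dissolved moles — to the left.
The net shift is to the left. B is a reactant, so its amount increases.

increases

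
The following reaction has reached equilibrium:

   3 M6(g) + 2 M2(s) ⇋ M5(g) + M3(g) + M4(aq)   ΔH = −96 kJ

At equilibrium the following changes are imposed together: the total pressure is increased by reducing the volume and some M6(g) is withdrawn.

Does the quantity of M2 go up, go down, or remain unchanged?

Gas moles: reactants 3, products 2 (Δn_gas = -1). Compression shifts the system toward the side with fewer moles of gas — to the right.
Removing M6 (g), a reactant, drives the reaction to the left.
The two effects oppose each other, so the net shift — and hence the change in M2 — cannot be determined from the given information.

cannot be determined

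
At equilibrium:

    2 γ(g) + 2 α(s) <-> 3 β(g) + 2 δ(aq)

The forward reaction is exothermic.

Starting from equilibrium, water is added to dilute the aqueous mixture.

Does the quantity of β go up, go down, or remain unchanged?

increases

Dilution lowers every aqueous concentration by the same factor. Δn_aq = 2 − 0 = +2, so the system shifts toward the side with more dissolved moles — to the right.
The net shift is to the right. β is a product, so its amount increases.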